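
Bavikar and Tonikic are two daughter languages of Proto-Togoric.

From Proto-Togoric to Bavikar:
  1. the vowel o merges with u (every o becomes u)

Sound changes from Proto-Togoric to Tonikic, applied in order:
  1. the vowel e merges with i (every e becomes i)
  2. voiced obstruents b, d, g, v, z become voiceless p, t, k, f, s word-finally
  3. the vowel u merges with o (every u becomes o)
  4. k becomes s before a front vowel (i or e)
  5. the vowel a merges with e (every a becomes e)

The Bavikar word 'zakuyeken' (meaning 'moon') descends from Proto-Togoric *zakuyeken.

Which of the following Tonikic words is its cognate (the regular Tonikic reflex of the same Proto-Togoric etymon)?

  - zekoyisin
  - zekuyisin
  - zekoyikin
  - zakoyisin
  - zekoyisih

Tonikic: *zakuyeken
  zakuyeken → zakuyikin   [vowel merger]
  zakuyikin (rule 2 does not apply)
  zakuyikin → zakoyikin   [vowel merger]
  zakoyikin → zakoyisin   [palatalisation]
  zakoyisin → zekoyisin   [vowel merger]
  giving Tonikic zekoyisin.
Among the options, 'zekoyisin' alone shows every Tonikic change applied in order.

zekoyisin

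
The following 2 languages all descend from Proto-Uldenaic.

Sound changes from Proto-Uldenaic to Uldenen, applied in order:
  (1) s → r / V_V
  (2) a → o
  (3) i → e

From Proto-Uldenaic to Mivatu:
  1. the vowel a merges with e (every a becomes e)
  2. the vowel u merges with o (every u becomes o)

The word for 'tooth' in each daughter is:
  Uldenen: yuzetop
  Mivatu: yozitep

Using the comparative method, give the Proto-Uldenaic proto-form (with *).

Position 4: Uldenen has e, Mivatu has i. Mivatu preserves i here (none of its changes turn any other segment into i), so the proto-segment is *i.
Position 6: Uldenen has o, Mivatu has e. Taking the neighbouring segments as reconstructed: Uldenen o could go back to *a or *o; Mivatu e could go back to *a or *e — the one source consistent with every daughter is *a.
Position 2: Uldenen has u, Mivatu has o. Uldenen preserves u here (none of its changes turn any other segment into u), so the proto-segment is *u.
Verify the candidate proto-form against each daughter:
Uldenen: *yuzitap > yuzitop > yuzetop  (by vowel merger, vowel merger)
Mivatu: start from *yuzitap.
  rule 1 (vowel merger): yuzitap → yuzitep
  rule 2 (vowel merger): yuzitep → yozitep
  ⇒ Mivatu yozitep
*yuzitap is the unique common source.

*yuzitap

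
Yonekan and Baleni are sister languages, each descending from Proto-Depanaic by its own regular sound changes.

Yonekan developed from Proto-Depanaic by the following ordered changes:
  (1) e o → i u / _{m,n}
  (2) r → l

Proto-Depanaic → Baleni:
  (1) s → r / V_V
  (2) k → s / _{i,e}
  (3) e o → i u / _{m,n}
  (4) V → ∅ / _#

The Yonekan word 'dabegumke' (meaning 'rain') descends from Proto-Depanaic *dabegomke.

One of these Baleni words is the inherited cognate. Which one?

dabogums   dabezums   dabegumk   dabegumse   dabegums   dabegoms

dabegums

Baleni: *dabegomke > dabegomse > dabegumse > dabegums  (by palatalisation, pre-nasal raising, apocope)
Only 'dabegums' matches the regular Baleni development of *dabegomke.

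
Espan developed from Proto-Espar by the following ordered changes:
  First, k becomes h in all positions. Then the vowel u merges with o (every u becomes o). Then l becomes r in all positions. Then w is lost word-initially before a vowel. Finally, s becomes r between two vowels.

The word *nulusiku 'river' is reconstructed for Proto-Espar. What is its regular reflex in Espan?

Espan: *nulusiku > nulusihu > nolosiho > norosiho > nororiho  (by unconditioned shift, vowel merger, unconditioned shift, rhotacism)

nororiho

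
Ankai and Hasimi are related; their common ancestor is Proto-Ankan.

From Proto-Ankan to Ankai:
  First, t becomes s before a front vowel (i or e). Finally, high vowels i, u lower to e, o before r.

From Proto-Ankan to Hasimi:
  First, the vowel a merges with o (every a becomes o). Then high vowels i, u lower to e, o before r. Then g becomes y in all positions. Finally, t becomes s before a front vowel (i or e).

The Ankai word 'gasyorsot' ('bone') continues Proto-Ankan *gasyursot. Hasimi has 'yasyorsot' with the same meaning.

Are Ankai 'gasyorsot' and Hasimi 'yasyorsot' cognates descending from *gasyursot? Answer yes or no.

no

Derive the expected Hasimi reflex of *gasyursot:
Hasimi: *gasyursot
  gasyursot → gosyursot   [vowel merger]
  gosyursot → gosyorsot   [pre-rhotic lowering]
  gosyorsot → yosyorsot   [unconditioned shift]
  yosyorsot (rule 4 does not apply)
  giving Hasimi yosyorsot.
The regular Hasimi reflex would be 'yosyorsot', but the attested form is 'yasyorsot'. The correspondence is irregular, so they are not cognates (the Hasimi form has a different source).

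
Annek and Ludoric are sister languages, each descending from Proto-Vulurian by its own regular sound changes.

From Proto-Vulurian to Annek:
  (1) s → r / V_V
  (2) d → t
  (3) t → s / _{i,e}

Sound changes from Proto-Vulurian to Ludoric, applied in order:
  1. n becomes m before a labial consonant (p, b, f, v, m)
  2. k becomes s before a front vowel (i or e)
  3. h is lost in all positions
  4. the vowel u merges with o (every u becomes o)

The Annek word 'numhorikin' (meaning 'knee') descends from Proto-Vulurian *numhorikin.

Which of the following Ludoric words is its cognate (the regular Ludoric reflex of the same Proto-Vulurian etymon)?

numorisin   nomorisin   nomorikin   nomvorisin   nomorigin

nomorisin

Ludoric: *numhorikin > numhorisin > numorisin > nomorisin  (by palatalisation, h-loss, vowel merger)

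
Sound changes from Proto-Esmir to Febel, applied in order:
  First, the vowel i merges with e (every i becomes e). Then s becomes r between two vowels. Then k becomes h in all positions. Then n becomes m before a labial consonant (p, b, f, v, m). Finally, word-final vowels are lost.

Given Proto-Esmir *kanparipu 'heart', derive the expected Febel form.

Febel: *kanparipu
  kanparipu → kanparepu   [vowel merger]
  kanparepu (rule 2 does not apply)
  kanparepu → hanparepu   [unconditioned shift]
  hanparepu → hamparepu   [nasal place assimilation]
  hamparepu → hamparep   [apocope]
  giving Febel hamparep.

hamparep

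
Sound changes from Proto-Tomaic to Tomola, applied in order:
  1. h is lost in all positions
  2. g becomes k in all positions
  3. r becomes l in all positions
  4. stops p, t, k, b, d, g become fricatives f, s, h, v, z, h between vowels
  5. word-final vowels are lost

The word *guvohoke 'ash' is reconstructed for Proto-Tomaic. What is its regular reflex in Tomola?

Tomola: start from *guvohoke.
  rule 1 (h-loss): guvohoke → guvooke
  rule 2 (unconditioned shift): guvooke → kuvooke
  rule 3: no change — kuvooke
  rule 4 (intervocalic lenition): kuvooke → kuvoohe
  rule 5 (apocope): kuvoohe → kuvooh
  ⇒ Tomola kuvooh

kuvooh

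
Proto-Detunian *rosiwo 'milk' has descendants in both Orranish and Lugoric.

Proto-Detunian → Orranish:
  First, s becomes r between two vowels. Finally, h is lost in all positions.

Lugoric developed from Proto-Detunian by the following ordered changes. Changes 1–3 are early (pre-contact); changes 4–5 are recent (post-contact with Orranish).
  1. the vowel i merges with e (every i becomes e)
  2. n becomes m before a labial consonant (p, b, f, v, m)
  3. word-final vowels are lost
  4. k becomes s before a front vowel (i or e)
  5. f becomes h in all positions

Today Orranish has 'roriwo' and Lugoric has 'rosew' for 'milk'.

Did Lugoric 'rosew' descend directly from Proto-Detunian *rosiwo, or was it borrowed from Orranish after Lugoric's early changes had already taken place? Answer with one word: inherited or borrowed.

If inherited, *rosiwo would pass through all of Lugoric's changes:
Lugoric: *rosiwo > rosewo > rosew  (by vowel merger, apocope)
If borrowed from Orranish 'roriwo' after the early changes, it would undergo only the recent ones:
  rule 4 (palatalisation): no change (roriwo)
  rule 5 (unconditioned shift): no change (roriwo)
  ⇒ as a loan: roriwo
Lugoric 'rosew' matches the inherited outcome exactly, so it is an inherited cognate, not a loan.

inherited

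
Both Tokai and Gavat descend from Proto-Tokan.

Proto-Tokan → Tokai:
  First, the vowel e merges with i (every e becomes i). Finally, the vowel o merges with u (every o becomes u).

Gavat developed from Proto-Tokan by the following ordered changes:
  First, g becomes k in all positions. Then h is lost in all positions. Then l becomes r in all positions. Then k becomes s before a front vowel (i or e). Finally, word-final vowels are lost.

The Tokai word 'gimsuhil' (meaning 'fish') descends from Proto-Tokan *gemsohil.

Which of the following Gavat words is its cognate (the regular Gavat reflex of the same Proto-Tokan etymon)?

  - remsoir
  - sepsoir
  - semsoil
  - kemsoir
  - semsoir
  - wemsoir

semsoir

Gavat: start from *gemsohil.
  rule 1 (unconditioned shift): gemsohil → kemsohil
  rule 2 (h-loss): kemsohil → kemsoil
  rule 3 (unconditioned shift): kemsoil → kemsoir
  rule 4 (palatalisation): kemsoir → semsoir
  rule 5: no change — semsoir
  ⇒ Gavat semsoir
Among the options, 'semsoir' alone shows every Gavat change applied in order.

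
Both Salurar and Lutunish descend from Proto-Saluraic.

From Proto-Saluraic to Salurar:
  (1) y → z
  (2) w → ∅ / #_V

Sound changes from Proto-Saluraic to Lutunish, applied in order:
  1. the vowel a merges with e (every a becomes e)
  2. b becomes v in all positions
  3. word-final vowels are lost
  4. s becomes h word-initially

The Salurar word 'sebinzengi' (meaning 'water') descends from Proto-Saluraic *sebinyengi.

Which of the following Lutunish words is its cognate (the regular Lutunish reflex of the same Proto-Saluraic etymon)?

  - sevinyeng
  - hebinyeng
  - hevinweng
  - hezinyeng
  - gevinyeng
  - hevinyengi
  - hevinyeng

Lutunish: start from *sebinyengi.
  rule 1: no change — sebinyengi
  rule 2 (unconditioned shift): sebinyengi → sevinyengi
  rule 3 (apocope): sevinyengi → sevinyeng
  rule 4 (debuccalisation): sevinyeng → hevinyeng
  ⇒ Lutunish hevinyeng
Only 'hevinyeng' matches the regular Lutunish development of *sebinyengi.

hevinyeng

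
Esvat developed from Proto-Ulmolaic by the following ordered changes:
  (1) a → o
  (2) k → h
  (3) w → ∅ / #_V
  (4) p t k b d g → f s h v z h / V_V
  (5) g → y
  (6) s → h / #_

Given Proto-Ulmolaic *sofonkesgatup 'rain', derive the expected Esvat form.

Esvat: *sofonkesgatup > sofonkesgotup > sofonhesgotup > sofonhesgosup > sofonhesyosup > hofonhesyosup  (by vowel merger, unconditioned shift, intervocalic lenition, unconditioned shift, debuccalisation)

hofonhesyosup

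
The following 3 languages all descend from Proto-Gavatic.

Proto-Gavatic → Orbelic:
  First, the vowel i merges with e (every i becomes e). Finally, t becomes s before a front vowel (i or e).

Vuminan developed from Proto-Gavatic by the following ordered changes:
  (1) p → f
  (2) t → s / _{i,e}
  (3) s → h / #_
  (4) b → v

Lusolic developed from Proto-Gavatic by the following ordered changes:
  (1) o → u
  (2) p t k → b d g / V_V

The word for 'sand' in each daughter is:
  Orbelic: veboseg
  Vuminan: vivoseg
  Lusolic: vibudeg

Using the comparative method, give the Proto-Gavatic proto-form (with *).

*viboteg

Position 5: Orbelic has s, Vuminan has s, Lusolic has d. Taking the neighbouring segments as reconstructed: Orbelic s could go back to *t or *s; Vuminan s could go back to *t or *s; Lusolic d could go back to *t or *d — the one source consistent with every daughter is *t.
Position 3: Orbelic has b, Vuminan has v, Lusolic has b. Orbelic preserves b here (none of its changes turn any other segment into b), so the proto-segment is *b.
Continuing position by position gives *viboteg; check it forward:
Orbelic: *viboteg > veboteg > veboseg  (by vowel merger, palatalisation)
Vuminan: *viboteg > viboseg > vivoseg  (by palatalisation, unconditioned shift)
Lusolic: *viboteg > vibuteg > vibudeg  (by vowel merger, intervocalic voicing)
No other proto-form is consistent with every reflex, so the reconstruction is *viboteg.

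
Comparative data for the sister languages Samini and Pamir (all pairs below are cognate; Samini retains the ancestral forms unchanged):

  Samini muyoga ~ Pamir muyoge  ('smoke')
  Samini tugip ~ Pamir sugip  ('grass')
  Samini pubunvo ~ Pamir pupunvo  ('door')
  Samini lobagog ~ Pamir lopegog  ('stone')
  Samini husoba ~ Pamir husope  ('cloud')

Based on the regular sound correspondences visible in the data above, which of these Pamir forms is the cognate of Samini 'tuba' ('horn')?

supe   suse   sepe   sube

supe

tugip ~ sugip — Samini t corresponds to Pamir s word-initially before a back vowel.
lobagog ~ lopegog, husoba ~ husope — Samini b corresponds to Pamir p between vowels (before a back vowel).
muyoga ~ muyoge, husoba ~ husope — Samini a corresponds to Pamir e word-finally.
Applying these to Samini 'tuba':
  tuba → suba   (t→s word-initially before a back vowel)
  suba → supa   (b→p between vowels (before a back vowel))
  supa → supe   (a→e word-finally)
So the Pamir cognate is 'supe'.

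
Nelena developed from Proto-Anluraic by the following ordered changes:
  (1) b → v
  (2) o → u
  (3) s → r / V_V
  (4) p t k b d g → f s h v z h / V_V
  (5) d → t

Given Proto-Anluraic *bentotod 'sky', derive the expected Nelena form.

ventusut

Nelena: *bentotod
  bentotod → ventotod   [unconditioned shift]
  ventotod → ventutud   [vowel merger]
  ventutud (rule 3 does not apply)
  ventutud → ventusud   [intervocalic lenition]
  ventusud → ventusut   [unconditioned shift]
  giving Nelena ventusut.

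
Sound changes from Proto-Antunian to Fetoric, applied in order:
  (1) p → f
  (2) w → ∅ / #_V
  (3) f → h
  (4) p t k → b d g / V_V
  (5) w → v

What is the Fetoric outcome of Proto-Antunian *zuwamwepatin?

Fetoric: *zuwamwepatin
  zuwamwepatin → zuwamwefatin   [unconditioned shift]
  zuwamwefatin (rule 2 does not apply)
  zuwamwefatin → zuwamwehatin   [unconditioned shift]
  zuwamwehatin → zuwamwehadin   [intervocalic voicing]
  zuwamwehadin → zuvamvehadin   [unconditioned shift]
  giving Fetoric zuvamvehadin.

zuvamvehadin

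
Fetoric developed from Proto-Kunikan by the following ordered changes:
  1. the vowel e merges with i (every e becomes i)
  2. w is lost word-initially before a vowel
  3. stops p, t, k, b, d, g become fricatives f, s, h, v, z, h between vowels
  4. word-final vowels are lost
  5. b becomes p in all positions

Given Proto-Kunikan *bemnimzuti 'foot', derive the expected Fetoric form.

Fetoric: *bemnimzuti
  bemnimzuti → bimnimzuti   [vowel merger]
  bimnimzuti (rule 2 does not apply)
  bimnimzuti → bimnimzusi   [intervocalic lenition]
  bimnimzusi → bimnimzus   [apocope]
  bimnimzus → pimnimzus   [unconditioned shift]
  giving Fetoric pimnimzus.

pimnimzus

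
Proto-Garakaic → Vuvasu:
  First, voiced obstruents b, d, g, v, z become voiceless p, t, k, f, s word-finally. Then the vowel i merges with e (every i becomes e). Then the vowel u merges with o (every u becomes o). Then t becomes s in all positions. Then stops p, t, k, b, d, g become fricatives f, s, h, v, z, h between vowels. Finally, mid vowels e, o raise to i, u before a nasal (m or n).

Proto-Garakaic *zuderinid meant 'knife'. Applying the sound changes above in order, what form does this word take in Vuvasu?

zozerines

Vuvasu: *zuderinid
  zuderinid → zuderinit   [final devoicing]
  zuderinit → zuderenet   [vowel merger]
  zuderenet → zoderenet   [vowel merger]
  zoderenet → zoderenes   [unconditioned shift]
  zoderenes → zozerenes   [intervocalic lenition]
  zozerenes → zozerines   [pre-nasal raising]
  giving Vuvasu zozerines.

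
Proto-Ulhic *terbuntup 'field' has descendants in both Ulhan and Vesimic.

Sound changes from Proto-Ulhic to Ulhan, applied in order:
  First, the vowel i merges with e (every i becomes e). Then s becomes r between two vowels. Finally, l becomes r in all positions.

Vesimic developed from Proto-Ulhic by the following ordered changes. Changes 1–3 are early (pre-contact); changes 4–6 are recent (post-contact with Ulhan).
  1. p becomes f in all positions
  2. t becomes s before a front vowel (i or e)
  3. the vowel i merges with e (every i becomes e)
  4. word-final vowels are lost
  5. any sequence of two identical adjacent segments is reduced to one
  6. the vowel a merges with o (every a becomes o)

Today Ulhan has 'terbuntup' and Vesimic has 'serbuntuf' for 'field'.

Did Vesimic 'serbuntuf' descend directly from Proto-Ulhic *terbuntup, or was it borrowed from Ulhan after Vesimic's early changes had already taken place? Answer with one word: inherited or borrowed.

If inherited, *terbuntup would pass through all of Vesimic's changes:
Vesimic: *terbuntup > terbuntuf > serbuntuf  (by unconditioned shift, palatalisation)
If borrowed from Ulhan 'terbuntup' after the early changes, it would undergo only the recent ones:
  rule 4 (apocope): no change (terbuntup)
  rule 5 (degemination): no change (terbuntup)
  rule 6 (vowel merger): no change (terbuntup)
  ⇒ as a loan: terbuntup
Vesimic 'serbuntuf' matches the inherited outcome exactly, so it is an inherited cognate, not a loan.

inherited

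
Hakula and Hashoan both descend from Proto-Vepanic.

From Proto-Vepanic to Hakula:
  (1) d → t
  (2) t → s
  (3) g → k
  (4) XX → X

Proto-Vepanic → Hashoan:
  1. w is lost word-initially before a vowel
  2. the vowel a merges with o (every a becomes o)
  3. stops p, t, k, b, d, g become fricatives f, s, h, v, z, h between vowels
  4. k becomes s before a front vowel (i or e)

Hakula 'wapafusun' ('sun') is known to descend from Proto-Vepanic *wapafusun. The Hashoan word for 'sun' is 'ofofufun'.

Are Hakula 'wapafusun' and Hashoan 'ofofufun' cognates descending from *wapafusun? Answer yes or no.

no

Derive the expected Hashoan reflex of *wapafusun:
Hashoan: start from *wapafusun.
  rule 1 (glide loss): wapafusun → apafusun
  rule 2 (vowel merger): apafusun → opofusun
  rule 3 (intervocalic lenition): opofusun → ofofusun
  rule 4: no change — ofofusun
  ⇒ Hashoan ofofusun
The regular Hashoan reflex would be 'ofofusun', but the attested form is 'ofofufun'. The correspondence is irregular, so they are not cognates (the Hashoan form has a different source).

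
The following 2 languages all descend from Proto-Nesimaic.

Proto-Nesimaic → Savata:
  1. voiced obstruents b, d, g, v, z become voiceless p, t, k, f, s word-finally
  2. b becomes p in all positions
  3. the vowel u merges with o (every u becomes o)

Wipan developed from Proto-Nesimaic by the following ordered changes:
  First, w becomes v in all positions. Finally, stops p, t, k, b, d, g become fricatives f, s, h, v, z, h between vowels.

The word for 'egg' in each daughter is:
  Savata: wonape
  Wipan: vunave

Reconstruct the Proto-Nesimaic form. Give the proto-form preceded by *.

Position 2: Savata has o, Wipan has u. Wipan preserves u here (none of its changes turn any other segment into u), so the proto-segment is *u.
Position 1: Savata has w, Wipan has v. Savata preserves w here (none of its changes turn any other segment into w), so the proto-segment is *w.
Position 5: Savata has p, Wipan has v. Taking the neighbouring segments as reconstructed: Savata p could go back to *p or *b; Wipan v could go back to *b or *v or *w — the one source consistent with every daughter is *b.
Verify the candidate proto-form against each daughter:
Savata: *wunabe
  wunabe (rule 1 does not apply)
  wunabe → wunape   [unconditioned shift]
  wunape → wonape   [vowel merger]
  giving Savata wonape.
Wipan: start from *wunabe.
  rule 1 (unconditioned shift): wunabe → vunabe
  rule 2 (intervocalic lenition): vunabe → vunave
  ⇒ Wipan vunave
No other proto-form is consistent with every reflex, so the reconstruction is *wunabe.

*wunabe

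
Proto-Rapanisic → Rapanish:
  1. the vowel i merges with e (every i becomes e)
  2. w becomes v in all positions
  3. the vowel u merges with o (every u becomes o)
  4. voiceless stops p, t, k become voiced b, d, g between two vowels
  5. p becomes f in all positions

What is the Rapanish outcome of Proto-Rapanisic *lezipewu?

lezebevo

Rapanish: start from *lezipewu.
  rule 1 (vowel merger): lezipewu → lezepewu
  rule 2 (unconditioned shift): lezepewu → lezepevu
  rule 3 (vowel merger): lezepevu → lezepevo
  rule 4 (intervocalic voicing): lezepevo → lezebevo
  rule 5: no change — lezebevo
  ⇒ Rapanish lezebevo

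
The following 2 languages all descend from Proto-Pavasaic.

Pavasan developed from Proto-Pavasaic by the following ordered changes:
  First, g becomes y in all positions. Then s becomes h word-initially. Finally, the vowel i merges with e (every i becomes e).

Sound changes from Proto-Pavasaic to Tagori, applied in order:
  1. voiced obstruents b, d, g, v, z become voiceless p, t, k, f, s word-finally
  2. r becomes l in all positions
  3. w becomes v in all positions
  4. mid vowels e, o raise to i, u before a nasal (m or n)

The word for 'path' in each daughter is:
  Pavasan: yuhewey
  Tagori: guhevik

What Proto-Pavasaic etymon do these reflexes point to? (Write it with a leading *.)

Position 6: Pavasan has e, Tagori has i. Taking the neighbouring segments as reconstructed: Pavasan e could go back to *e or *i; Tagori i can only go back to *i — the one source consistent with every daughter is *i.
Position 1: Pavasan has y, Tagori has g. Tagori preserves g here (none of its changes turn any other segment into g), so the proto-segment is *g.
Position 7: Pavasan has y, Tagori has k. Taking the neighbouring segments as reconstructed: Pavasan y could go back to *g or *y; Tagori k could go back to *k or *g — the one source consistent with every daughter is *g.
This points to *guhewig. Verify forward in each daughter:
Pavasan: start from *guhewig.
  rule 1 (unconditioned shift): guhewig → yuhewiy
  rule 2: no change — yuhewiy
  rule 3 (vowel merger): yuhewiy → yuhewey
  ⇒ Pavasan yuhewey
Tagori: *guhewig
  guhewig → guhewik   [final devoicing]
  guhewik (rule 2 does not apply)
  guhewik → guhevik   [unconditioned shift]
  guhevik (rule 4 does not apply)
  giving Tagori guhevik.
No other proto-form is consistent with every reflex, so the reconstruction is *guhewig.

*guhewig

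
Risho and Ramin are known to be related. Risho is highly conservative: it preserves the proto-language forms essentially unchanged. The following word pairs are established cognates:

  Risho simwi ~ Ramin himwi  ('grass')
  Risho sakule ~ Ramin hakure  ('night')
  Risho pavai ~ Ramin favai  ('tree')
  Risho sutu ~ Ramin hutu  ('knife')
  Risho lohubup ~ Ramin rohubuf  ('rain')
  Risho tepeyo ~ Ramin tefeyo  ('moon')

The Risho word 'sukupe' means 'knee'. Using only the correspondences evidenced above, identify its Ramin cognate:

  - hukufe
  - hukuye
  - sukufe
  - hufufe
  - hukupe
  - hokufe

hukufe

sutu ~ hutu — Risho s corresponds to Ramin h word-initially before a back vowel.
tepeyo ~ tefeyo — Risho p corresponds to Ramin f between vowels (before a front vowel).
Applying these to Risho 'sukupe':
  sukupe → hukupe   (s→h word-initially before a back vowel)
  hukupe → hukufe   (p→f between vowels (before a front vowel))
So the Ramin cognate is 'hukufe'.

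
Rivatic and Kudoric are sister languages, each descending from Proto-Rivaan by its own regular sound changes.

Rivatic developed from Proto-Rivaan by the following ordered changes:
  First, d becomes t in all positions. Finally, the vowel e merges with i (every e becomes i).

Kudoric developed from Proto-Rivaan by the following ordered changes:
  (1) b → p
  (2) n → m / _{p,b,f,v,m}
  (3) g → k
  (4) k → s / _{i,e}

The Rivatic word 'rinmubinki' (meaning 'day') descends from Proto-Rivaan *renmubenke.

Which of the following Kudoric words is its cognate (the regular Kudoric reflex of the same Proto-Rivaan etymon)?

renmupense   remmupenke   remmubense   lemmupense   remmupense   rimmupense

Kudoric: start from *renmubenke.
  rule 1 (unconditioned shift): renmubenke → renmupenke
  rule 2 (nasal place assimilation): renmupenke → remmupenke
  rule 3: no change — remmupenke
  rule 4 (palatalisation): remmupenke → remmupense
  ⇒ Kudoric remmupense

remmupense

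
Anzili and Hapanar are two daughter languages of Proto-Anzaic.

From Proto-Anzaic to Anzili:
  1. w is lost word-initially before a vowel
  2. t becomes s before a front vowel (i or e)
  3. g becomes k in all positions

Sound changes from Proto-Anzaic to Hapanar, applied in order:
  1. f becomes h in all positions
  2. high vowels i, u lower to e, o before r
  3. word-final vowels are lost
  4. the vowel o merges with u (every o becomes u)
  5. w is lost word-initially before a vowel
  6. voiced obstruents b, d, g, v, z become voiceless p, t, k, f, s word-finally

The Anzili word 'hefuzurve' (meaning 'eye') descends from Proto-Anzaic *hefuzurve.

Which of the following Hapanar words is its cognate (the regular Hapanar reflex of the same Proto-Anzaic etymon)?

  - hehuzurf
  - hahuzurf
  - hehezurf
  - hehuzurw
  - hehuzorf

hehuzurf

Hapanar: start from *hefuzurve.
  rule 1 (unconditioned shift): hefuzurve → hehuzurve
  rule 2 (pre-rhotic lowering): hehuzurve → hehuzorve
  rule 3 (apocope): hehuzorve → hehuzorv
  rule 4 (vowel merger): hehuzorv → hehuzurv
  rule 5: no change — hehuzurv
  rule 6 (final devoicing): hehuzurv → hehuzurf
  ⇒ Hapanar hehuzurf
Among the options, 'hehuzurf' alone shows every Hapanar change applied in order.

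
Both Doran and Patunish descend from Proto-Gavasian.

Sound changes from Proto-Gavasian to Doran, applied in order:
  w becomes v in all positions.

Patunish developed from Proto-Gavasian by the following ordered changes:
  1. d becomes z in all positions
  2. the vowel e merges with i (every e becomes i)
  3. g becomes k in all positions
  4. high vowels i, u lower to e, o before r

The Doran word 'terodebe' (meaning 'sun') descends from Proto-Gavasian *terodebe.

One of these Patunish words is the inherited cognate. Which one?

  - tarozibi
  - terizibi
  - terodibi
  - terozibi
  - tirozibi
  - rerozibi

Patunish: *terodebe > terozebe > tirozibi > terozibi  (by unconditioned shift, vowel merger, pre-rhotic lowering)
The other candidates each miss or misapply at least one Patunish change.

terozibi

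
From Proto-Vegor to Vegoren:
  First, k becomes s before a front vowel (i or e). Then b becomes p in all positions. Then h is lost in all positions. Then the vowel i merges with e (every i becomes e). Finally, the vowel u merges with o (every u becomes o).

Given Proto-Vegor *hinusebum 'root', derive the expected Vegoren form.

Vegoren: *hinusebum > hinusepum > inusepum > enusepum > enosepom  (by unconditioned shift, h-loss, vowel merger, vowel merger)

enosepom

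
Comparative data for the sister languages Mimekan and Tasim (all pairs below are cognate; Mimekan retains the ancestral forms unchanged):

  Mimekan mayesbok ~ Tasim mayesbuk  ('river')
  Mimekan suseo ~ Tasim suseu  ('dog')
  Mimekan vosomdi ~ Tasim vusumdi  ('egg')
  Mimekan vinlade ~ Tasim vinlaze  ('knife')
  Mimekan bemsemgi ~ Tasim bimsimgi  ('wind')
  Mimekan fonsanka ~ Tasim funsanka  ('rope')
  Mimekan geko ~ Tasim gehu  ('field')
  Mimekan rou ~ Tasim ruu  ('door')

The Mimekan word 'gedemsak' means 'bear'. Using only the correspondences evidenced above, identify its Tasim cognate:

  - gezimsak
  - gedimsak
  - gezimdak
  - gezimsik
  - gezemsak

vinlade ~ vinlaze — Mimekan d corresponds to Tasim z between vowels (before a front vowel).
bemsemgi ~ bimsimgi — Mimekan e corresponds to Tasim i after a consonant, before a nasal.
Applying these to Mimekan 'gedemsak':
  gedemsak → gezemsak   (d→z between vowels (before a front vowel))
  gezemsak → gezimsak   (e→i after a consonant, before a nasal)
So the Tasim cognate is 'gezimsak'.

gezimsak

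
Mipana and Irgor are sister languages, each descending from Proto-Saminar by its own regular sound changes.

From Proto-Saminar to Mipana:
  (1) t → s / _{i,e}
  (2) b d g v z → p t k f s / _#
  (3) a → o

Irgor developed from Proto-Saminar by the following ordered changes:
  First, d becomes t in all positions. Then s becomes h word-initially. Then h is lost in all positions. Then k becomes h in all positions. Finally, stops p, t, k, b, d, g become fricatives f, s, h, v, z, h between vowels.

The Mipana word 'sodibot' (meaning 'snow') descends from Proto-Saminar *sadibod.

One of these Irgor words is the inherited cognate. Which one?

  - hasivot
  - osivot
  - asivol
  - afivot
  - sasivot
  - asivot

Irgor: start from *sadibod.
  rule 1 (unconditioned shift): sadibod → satibot
  rule 2 (debuccalisation): satibot → hatibot
  rule 3 (h-loss): hatibot → atibot
  rule 4: no change — atibot
  rule 5 (intervocalic lenition): atibot → asivot
  ⇒ Irgor asivot
The other candidates each miss or misapply at least one Irgor change.

asivot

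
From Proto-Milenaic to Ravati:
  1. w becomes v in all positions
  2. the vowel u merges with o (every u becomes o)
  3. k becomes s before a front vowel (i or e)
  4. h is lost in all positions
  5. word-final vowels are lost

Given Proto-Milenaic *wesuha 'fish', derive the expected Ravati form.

veso

Ravati: *wesuha
  wesuha → vesuha   [unconditioned shift]
  vesuha → vesoha   [vowel merger]
  vesoha (rule 3 does not apply)
  vesoha → vesoa   [h-loss]
  vesoa → veso   [apocope]
  giving Ravati veso.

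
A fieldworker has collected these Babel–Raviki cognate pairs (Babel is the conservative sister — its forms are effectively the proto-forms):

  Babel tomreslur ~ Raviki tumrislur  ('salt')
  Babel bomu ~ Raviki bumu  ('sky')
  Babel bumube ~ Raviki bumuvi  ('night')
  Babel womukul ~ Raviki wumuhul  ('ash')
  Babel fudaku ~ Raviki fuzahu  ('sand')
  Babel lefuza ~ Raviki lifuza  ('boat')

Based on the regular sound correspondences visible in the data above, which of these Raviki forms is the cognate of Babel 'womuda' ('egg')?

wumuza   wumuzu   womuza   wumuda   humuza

tomreslur ~ tumrislur, bomu ~ bumu — Babel o corresponds to Raviki u after a consonant, before a nasal.
fudaku ~ fuzahu — Babel d corresponds to Raviki z between vowels (before a back vowel).
Applying these to Babel 'womuda':
  womuda → wumuda   (o→u after a consonant, before a nasal)
  wumuda → wumuza   (d→z between vowels (before a back vowel))
So the Raviki cognate is 'wumuza'.

wumuza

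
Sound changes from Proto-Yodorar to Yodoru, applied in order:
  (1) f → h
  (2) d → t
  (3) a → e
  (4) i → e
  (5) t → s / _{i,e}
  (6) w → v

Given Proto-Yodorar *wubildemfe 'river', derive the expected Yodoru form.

vubelsemhe

Yodoru: *wubildemfe
  wubildemfe → wubildemhe   [unconditioned shift]
  wubildemhe → wubiltemhe   [unconditioned shift]
  wubiltemhe (rule 3 does not apply)
  wubiltemhe → wubeltemhe   [vowel merger]
  wubeltemhe → wubelsemhe   [palatalisation]
  wubelsemhe → vubelsemhe   [unconditioned shift]
  giving Yodoru vubelsemhe.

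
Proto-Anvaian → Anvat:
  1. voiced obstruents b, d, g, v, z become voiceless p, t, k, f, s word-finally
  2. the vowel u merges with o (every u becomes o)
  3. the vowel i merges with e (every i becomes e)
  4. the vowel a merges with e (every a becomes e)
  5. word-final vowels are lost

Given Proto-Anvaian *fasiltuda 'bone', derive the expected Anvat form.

feseltod

Anvat: *fasiltuda > fasiltoda > faseltoda > feseltode > feseltod  (by vowel merger, vowel merger, vowel merger, apocope)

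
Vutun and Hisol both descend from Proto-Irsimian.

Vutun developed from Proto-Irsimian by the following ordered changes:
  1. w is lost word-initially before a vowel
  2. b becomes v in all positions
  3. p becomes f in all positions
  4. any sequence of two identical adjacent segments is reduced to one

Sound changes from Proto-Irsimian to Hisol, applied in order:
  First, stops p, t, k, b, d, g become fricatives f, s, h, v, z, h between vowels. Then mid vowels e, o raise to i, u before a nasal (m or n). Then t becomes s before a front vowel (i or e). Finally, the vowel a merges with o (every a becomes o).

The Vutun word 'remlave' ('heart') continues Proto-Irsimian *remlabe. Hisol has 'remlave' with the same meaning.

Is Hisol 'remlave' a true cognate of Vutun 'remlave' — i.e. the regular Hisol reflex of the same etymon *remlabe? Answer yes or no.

no

Derive the expected Hisol reflex of *remlabe:
Hisol: start from *remlabe.
  rule 1 (intervocalic lenition): remlabe → remlave
  rule 2 (pre-nasal raising): remlave → rimlave
  rule 3: no change — rimlave
  rule 4 (vowel merger): rimlave → rimlove
  ⇒ Hisol rimlove
The regular Hisol reflex would be 'rimlove', but the attested form is 'remlave'. The correspondence is irregular, so they are not cognates (the Hisol form has a different source).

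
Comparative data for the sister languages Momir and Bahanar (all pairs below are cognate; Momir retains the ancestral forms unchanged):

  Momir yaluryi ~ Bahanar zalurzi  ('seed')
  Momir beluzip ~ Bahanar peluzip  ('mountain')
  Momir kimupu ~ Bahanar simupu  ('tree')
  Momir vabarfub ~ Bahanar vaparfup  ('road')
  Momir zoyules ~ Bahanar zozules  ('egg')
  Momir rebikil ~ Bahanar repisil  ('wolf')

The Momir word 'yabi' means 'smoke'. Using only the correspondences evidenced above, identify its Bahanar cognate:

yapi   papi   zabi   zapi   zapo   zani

zapi

yaluryi ~ zalurzi — Momir y corresponds to Bahanar z word-initially before a back vowel.
rebikil ~ repisil — Momir b corresponds to Bahanar p between vowels (before a front vowel).
Applying these to Momir 'yabi':
  yabi → zabi   (y→z word-initially before a back vowel)
  zabi → zapi   (b→p between vowels (before a front vowel))
So the Bahanar cognate is 'zapi'.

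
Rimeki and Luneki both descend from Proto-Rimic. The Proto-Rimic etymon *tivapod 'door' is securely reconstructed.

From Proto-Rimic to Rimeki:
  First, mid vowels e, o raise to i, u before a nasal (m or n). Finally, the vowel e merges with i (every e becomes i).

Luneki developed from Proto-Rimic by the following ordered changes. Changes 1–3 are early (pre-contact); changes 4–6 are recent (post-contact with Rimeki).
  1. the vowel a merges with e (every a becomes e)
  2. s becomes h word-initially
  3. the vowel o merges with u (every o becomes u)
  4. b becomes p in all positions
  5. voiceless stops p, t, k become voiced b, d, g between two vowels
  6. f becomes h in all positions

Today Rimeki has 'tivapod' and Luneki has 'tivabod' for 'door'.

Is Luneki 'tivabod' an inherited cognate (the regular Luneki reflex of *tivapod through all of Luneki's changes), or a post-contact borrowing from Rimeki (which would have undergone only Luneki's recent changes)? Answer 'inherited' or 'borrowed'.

If inherited, *tivapod would pass through all of Luneki's changes:
Luneki: *tivapod
  tivapod → tivepod   [vowel merger]
  tivepod (rule 2 does not apply)
  tivepod → tivepud   [vowel merger]
  tivepud (rule 4 does not apply)
  tivepud → tivebud   [intervocalic voicing]
  tivebud (rule 6 does not apply)
  giving Luneki tivebud.
If borrowed from Rimeki 'tivapod' after the early changes, it would undergo only the recent ones:
  rule 4 (unconditioned shift): no change (tivapod)
  rule 5 (intervocalic voicing): tivapod → tivabod
  rule 6 (unconditioned shift): no change (tivabod)
  ⇒ as a loan: tivabod
Luneki 'tivabod' matches the loan outcome 'tivabod', not the inherited 'tivebud' — it skipped the early Luneki changes, so it was borrowed from Rimeki.

borrowed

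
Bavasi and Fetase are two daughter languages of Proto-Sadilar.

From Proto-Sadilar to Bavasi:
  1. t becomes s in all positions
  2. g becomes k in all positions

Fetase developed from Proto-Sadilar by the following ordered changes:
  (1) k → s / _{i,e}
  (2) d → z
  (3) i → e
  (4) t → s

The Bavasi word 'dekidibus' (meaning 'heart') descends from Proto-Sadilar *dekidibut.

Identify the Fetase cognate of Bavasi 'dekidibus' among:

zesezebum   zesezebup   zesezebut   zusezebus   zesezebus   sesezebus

Fetase: start from *dekidibut.
  rule 1 (palatalisation): dekidibut → desidibut
  rule 2 (unconditioned shift): desidibut → zesizibut
  rule 3 (vowel merger): zesizibut → zesezebut
  rule 4 (unconditioned shift): zesezebut → zesezebus
  ⇒ Fetase zesezebus
Only 'zesezebus' matches the regular Fetase development of *dekidibut.

zesezebus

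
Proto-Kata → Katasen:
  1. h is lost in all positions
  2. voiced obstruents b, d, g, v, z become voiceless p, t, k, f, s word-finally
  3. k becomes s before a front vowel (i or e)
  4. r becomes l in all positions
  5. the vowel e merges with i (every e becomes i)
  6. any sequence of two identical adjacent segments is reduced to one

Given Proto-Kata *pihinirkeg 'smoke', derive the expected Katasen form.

Katasen: *pihinirkeg > piinirkeg > piinirkek > piinirsek > piinilsek > piinilsik > pinilsik  (by h-loss, final devoicing, palatalisation, unconditioned shift, vowel merger, degemination)

pinilsik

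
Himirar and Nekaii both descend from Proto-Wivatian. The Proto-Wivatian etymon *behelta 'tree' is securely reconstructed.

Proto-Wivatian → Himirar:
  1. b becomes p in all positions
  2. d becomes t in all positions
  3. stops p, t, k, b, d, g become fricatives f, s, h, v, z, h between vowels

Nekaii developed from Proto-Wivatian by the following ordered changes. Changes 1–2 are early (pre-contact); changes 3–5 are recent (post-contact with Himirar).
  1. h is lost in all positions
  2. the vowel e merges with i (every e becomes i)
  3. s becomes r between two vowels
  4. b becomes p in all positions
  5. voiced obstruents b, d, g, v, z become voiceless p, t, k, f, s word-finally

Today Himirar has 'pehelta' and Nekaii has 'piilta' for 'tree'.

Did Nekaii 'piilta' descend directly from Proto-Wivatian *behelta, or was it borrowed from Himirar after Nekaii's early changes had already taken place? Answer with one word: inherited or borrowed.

If inherited, *behelta would pass through all of Nekaii's changes:
Nekaii: start from *behelta.
  rule 1 (h-loss): behelta → beelta
  rule 2 (vowel merger): beelta → biilta
  rule 3: no change — biilta
  rule 4 (unconditioned shift): biilta → piilta
  rule 5: no change — piilta
  ⇒ Nekaii piilta
If borrowed from Himirar 'pehelta' after the early changes, it would undergo only the recent ones:
  rule 3 (rhotacism): no change (pehelta)
  rule 4 (unconditioned shift): no change (pehelta)
  rule 5 (final devoicing): no change (pehelta)
  ⇒ as a loan: pehelta
Nekaii 'piilta' matches the inherited outcome exactly, so it is an inherited cognate, not a loan.

inherited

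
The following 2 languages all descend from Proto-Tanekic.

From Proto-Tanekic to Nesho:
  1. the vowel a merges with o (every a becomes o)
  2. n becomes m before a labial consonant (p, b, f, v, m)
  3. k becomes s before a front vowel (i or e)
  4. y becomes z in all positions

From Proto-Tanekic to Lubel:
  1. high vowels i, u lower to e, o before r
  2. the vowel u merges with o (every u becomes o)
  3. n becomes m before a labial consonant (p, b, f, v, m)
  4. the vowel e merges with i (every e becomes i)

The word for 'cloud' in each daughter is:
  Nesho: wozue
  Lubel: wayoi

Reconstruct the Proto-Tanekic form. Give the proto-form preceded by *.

*wayue

Position 5: Nesho has e, Lubel has i. Nesho preserves e here (none of its changes turn any other segment into e), so the proto-segment is *e.
Position 2: Nesho has o, Lubel has a. Lubel preserves a here (none of its changes turn any other segment into a), so the proto-segment is *a.
Continuing position by position gives *wayue; check it forward:
Nesho: start from *wayue.
  rule 1 (vowel merger): wayue → woyue
  rule 2: no change — woyue
  rule 3: no change — woyue
  rule 4 (unconditioned shift): woyue → wozue
  ⇒ Nesho wozue
Lubel: start from *wayue.
  rule 1: no change — wayue
  rule 2 (vowel merger): wayue → wayoe
  rule 3: no change — wayoe
  rule 4 (vowel merger): wayoe → wayoi
  ⇒ Lubel wayoi
Only *wayue yields all of Nesho wozue, Lubel wayoi.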